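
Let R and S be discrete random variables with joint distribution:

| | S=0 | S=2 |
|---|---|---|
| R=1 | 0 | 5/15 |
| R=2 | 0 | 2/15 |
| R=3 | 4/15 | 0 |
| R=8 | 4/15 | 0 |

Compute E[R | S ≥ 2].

9/7

P(S ≥ 2) = 7/15.
Σ R·P over the event = 1·(5/15) + 2·(2/15) = 3/5.
E[R | S ≥ 2] = (3/5) / (7/15) = 9/7.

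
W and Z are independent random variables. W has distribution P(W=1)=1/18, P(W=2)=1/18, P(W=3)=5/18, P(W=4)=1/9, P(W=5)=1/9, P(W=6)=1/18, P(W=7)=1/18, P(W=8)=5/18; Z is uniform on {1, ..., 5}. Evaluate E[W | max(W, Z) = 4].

10/3

P(max(W, Z) = 4) = 1/6.
Summing W·P(x,y) over outcomes with max(W, Z) = 4 gives 5/9.
E[W | max(W, Z) = 4] = (5/9) / (1/6) = 10/3.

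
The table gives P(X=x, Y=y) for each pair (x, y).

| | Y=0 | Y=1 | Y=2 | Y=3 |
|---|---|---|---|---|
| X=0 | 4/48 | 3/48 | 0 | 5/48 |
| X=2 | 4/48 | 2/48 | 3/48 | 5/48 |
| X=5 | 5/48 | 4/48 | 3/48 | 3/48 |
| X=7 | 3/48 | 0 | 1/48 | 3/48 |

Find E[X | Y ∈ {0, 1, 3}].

124/41

P(Y ∈ {0, 1, 3}) = 41/48.
Summing X·P(X=x,Y=y) over the conditioning event gives 31/12.
E[X | Y ∈ {0, 1, 3}] = (31/12) / (41/48) = 124/41.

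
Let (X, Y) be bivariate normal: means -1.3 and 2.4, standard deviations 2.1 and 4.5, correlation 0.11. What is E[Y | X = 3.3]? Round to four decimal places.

E[Y | X=x] = μ_Y + ρ(σ_Y/σ_X)(x − μ_X) for jointly normal variables.
E[Y | X=3.3] = 2.4 + (0.11)·(4.5/2.1)·(3.3 − (-1.3)) = 2.4 + (0.23571)·(4.6) = 3.4843.

3.4843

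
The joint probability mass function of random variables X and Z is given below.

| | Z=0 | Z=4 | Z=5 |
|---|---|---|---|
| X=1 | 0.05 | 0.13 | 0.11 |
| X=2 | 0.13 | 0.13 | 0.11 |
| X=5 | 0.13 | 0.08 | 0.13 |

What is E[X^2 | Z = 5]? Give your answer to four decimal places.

10.8571

P(Z = 5) = 0.35.
Σ X^2·P over the event = 1·(0.11) + 4·(0.11) + 25·(0.13) = 3.80.
E[X^2 | Z = 5] = (3.80) / (0.35) = 10.8571.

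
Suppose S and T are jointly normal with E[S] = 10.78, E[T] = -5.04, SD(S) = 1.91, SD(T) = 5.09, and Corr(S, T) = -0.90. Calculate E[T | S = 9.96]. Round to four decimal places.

-3.0733

The regression of T on S has slope ρ·σ_T/σ_S and passes through (μ_S, μ_T).
E[T | S=9.96] = -5.04 + (-0.90)·(5.09/1.91)·(9.96 − (10.78)) = -5.04 + (-2.3984)·(-0.82) = -3.0733.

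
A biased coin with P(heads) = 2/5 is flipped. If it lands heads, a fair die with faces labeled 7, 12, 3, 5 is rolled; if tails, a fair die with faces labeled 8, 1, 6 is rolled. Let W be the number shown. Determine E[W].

E[W | heads] = (7+12+3+5)/4 = 27/4.
E[W | tails] = (8+1+6)/3 = 5.
By the law of total expectation,
E[W] = (2/5)·(27/4) + (3/5)·(5) = 57/10.

57/10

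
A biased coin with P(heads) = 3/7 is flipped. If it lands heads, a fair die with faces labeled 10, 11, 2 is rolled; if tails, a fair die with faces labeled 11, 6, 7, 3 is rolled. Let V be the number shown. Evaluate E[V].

E[V | heads] = (10+11+2)/3 = 23/3.
E[V | tails] = (11+6+7+3)/4 = 27/4.
By the law of total expectation,
E[V] = (3/7)·(23/3) + (4/7)·(27/4) = 50/7.

50/7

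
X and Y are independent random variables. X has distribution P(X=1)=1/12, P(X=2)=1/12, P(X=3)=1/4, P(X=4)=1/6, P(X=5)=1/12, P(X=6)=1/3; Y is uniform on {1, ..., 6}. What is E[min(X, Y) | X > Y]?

P(X > Y) = 37/72.
Summing min(X,Y)·P(x,y) over outcomes with X > Y gives 23/18.
E[min(X, Y) | X > Y] = (23/18) / (37/72) = 92/37.

92/37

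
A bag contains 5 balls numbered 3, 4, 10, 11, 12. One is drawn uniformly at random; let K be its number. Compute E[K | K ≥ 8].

11

P(K ≥ 8) = 3/5.
Σ over the event: 10·1/5 + 11·1/5 + 12·1/5 = 33/5.
E[K | K ≥ 8] = (33/5) / (3/5) = 11.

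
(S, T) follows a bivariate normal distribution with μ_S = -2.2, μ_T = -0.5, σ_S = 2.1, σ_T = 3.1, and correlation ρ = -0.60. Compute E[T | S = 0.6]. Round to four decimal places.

The regression of T on S has slope ρ·σ_T/σ_S and passes through (μ_S, μ_T).
E[T | S=0.6] = -0.5 + (-0.60)·(3.1/2.1)·(0.6 − (-2.2)) = -0.5 + (-0.88571)·(2.8) = -2.9800.

-2.9800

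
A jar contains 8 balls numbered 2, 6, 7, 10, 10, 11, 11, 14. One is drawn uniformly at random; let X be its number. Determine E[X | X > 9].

56/5

P(X > 9) = 5/8.
Σ over the event: 10·1/4 + 11·1/4 + 14·1/8 = 7.
E[X | X > 9] = (7) / (5/8) = 56/5.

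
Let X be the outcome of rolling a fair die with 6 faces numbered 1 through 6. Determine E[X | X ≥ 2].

Given X ≥ 2, X is equally likely to be any of {2, 3, 4, 5, 6}.
E[X | X ≥ 2] = (2 + 3 + 4 + 5 + 6) / 5 = 4.

4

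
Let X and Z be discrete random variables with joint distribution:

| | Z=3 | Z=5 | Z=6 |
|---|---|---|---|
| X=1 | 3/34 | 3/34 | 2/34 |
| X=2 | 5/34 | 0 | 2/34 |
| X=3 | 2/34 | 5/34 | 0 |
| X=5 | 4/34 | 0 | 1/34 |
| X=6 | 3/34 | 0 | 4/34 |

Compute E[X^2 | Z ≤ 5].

P(Z ≤ 5) = 25/34.
Σ X^2·P over the event = 1·(3/34) + 1·(3/34) + 4·(5/34) + 9·(2/34) + 9·(5/34) + 25·(4/34) + 36·(3/34) = 297/34.
E[X^2 | Z ≤ 5] = (297/34) / (25/34) = 297/25.

297/25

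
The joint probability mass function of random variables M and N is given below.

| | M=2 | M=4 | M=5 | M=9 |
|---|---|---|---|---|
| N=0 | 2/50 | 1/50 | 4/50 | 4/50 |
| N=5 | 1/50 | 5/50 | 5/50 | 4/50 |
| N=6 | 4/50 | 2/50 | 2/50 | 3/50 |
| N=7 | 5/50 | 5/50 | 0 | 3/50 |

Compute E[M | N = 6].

P(N = 6) = 11/50.
Σ M·P over the event = 2·(4/50) + 4·(2/50) + 5·(2/50) + 9·(3/50) = 53/50.
E[M | N = 6] = (53/50) / (11/50) = 53/11.

53/11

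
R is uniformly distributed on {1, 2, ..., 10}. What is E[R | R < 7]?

Given R < 7, R is equally likely to be any of {1, 2, 3, 4, 5, 6}.
E[R | R < 7] = (1 + 2 + 3 + 4 + 5 + 6) / 6 = 7/2.

7/2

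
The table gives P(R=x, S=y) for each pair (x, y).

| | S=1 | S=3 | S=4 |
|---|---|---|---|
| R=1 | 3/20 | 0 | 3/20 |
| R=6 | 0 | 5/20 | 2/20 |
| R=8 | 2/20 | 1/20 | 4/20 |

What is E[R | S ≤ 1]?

P(S ≤ 1) = 1/4.
Σ R·P over the event = 1·(3/20) + 8·(2/20) = 19/20.
E[R | S ≤ 1] = (19/20) / (1/4) = 19/5.

19/5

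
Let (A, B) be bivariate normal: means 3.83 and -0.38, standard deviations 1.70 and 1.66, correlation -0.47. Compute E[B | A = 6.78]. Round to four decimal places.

-1.7339

For a bivariate normal, E[B | A=x] = μ_B + ρ·(σ_B/σ_A)·(x − μ_A).
E[B | A=6.78] = -0.38 + (-0.47)·(1.66/1.70)·(6.78 − (3.83)) = -0.38 + (-0.45894)·(2.95) = -1.7339.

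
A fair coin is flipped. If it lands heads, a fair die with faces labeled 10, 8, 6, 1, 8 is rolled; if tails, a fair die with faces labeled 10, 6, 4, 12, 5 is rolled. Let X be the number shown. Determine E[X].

E[X | heads] = (10+8+6+1+8)/5 = 33/5.
E[X | tails] = (10+6+4+12+5)/5 = 37/5.
E[X] = (1/2)·(33/5) + (1/2)·(37/5) = 7.

7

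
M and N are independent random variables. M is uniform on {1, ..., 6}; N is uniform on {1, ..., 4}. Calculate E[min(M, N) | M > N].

P(M > N) = 7/12.
Summing min(M,N)·P(x,y) over outcomes with M > N gives 5/4.
E[min(M, N) | M > N] = (5/4) / (7/12) = 15/7.

15/7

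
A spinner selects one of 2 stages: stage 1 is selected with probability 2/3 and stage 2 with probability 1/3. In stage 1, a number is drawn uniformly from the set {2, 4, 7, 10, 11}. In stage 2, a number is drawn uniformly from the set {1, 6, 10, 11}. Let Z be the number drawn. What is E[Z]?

E[Z | stage 1] = (2+4+7+10+11)/5 = 34/5.
E[Z | stage 2] = (1+6+10+11)/4 = 7.
By the law of total expectation,
E[Z] = (2/3)·(34/5) + (1/3)·(7) = 103/15.

103/15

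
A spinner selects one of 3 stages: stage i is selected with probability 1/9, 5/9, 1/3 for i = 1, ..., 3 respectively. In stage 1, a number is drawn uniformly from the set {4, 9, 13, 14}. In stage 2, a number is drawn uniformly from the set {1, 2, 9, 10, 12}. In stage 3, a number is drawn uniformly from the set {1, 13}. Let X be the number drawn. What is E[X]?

65/9

E[X | stage 1] = (4+9+13+14)/4 = 10.
E[X | stage 2] = (1+2+9+10+12)/5 = 34/5.
E[X | stage 3] = (1+13)/2 = 7.
By the law of total expectation,
E[X] = (1/9)·(10) + (5/9)·(34/5) + (1/3)·(7) = 65/9.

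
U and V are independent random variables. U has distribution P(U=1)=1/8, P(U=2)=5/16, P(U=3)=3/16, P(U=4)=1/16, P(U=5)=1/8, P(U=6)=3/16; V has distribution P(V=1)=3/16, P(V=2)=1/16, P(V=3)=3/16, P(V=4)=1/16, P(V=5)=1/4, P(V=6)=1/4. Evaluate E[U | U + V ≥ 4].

810/233

P(U + V ≥ 4) = 233/256.
Summing U·P(x,y) over outcomes with U + V ≥ 4 gives 405/128.
E[U | U + V ≥ 4] = (405/128) / (233/256) = 810/233.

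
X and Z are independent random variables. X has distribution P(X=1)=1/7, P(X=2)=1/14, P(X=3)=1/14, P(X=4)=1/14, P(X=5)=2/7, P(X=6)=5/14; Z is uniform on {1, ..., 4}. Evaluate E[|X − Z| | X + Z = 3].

1

P(X + Z = 3) = 3/56.
Summing |X−Z|·P(x,y) over outcomes with X + Z = 3 gives 3/56.
E[|X − Z| | X + Z = 3] = (3/56) / (3/56) = 1.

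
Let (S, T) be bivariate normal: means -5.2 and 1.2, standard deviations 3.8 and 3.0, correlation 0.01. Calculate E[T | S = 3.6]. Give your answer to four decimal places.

1.2695

E[T | S=x] = μ_T + ρ(σ_T/σ_S)(x − μ_S) for jointly normal variables.
E[T | S=3.6] = 1.2 + (0.01)·(3.0/3.8)·(3.6 − (-5.2)) = 1.2 + (0.0078947)·(8.8) = 1.2695.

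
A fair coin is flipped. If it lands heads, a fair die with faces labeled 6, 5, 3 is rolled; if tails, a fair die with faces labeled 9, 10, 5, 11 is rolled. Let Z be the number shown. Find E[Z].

E[Z | heads] = (6+5+3)/3 = 14/3.
E[Z | tails] = (9+10+5+11)/4 = 35/4.
By the law of total expectation,
E[Z] = (1/2)·(14/3) + (1/2)·(35/4) = 161/24.

161/24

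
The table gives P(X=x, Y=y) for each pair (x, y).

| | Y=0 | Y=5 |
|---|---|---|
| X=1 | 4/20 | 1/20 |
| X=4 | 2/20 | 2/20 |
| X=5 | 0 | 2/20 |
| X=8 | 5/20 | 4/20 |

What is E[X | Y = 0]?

P(Y = 0) = 11/20.
Σ X·P over the event = 1·(4/20) + 4·(2/20) + 8·(5/20) = 13/5.
E[X | Y = 0] = (13/5) / (11/20) = 52/11.

52/11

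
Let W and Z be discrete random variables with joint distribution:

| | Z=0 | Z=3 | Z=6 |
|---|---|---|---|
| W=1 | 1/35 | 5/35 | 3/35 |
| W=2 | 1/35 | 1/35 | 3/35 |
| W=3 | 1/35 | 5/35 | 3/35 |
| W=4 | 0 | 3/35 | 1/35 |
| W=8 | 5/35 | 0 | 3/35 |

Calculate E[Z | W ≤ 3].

P(W ≤ 3) = 23/35.
Summing Z·P(W=x,Z=y) over the conditioning event gives 87/35.
E[Z | W ≤ 3] = (87/35) / (23/35) = 87/23.

87/23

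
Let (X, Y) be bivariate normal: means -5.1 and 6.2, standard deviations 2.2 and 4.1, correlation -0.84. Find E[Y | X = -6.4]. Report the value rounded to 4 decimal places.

8.2351

E[Y | X=x] = μ_Y + ρ(σ_Y/σ_X)(x − μ_X) for jointly normal variables.
E[Y | X=-6.4] = 6.2 + (-0.84)·(4.1/2.2)·(-6.4 − (-5.1)) = 6.2 + (-1.56545)·(-1.3) = 8.2351.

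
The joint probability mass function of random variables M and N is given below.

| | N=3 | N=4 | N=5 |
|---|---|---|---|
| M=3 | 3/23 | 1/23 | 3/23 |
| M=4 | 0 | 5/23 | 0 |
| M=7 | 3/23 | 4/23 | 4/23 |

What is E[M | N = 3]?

5

P(N = 3) = 6/23.
Summing M·P(M=x,N=y) over the conditioning event gives 30/23.
E[M | N = 3] = (30/23) / (6/23) = 5.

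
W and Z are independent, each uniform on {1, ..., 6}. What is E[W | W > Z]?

P(W > Z) = 5/12.
Summing W·P(x,y) over outcomes with W > Z gives 35/18.
E[W | W > Z] = (35/18) / (5/12) = 14/3.

14/3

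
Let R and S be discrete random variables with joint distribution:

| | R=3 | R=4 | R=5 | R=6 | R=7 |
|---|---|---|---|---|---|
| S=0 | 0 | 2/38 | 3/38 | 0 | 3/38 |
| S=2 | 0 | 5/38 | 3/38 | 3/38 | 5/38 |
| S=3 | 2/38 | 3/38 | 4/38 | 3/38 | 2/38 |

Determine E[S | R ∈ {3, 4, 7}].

P(R ∈ {3, 4, 7}) = 11/19.
Σ S·P over the event = 3·(2/38) + 0·(2/38) + 2·(5/38) + 3·(3/38) + 0·(3/38) + 2·(5/38) + 3·(2/38) = 41/38.
E[S | R ∈ {3, 4, 7}] = (41/38) / (11/19) = 41/22.

41/22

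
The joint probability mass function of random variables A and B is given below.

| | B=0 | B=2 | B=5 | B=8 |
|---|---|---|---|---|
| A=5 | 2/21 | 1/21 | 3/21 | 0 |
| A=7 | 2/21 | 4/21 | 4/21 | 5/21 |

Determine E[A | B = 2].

P(B = 2) = 5/21.
Σ A·P over the event = 5·(1/21) + 7·(4/21) = 11/7.
E[A | B = 2] = (11/7) / (5/21) = 33/5.

33/5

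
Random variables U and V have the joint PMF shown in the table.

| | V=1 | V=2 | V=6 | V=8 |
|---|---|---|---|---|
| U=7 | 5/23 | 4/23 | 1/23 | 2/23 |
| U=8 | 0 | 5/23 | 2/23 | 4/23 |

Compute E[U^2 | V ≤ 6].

P(V ≤ 6) = 17/23.
Σ U^2·P over the event = 49·(5/23) + 49·(4/23) + 49·(1/23) + 64·(5/23) + 64·(2/23) = 938/23.
E[U^2 | V ≤ 6] = (938/23) / (17/23) = 938/17.

938/17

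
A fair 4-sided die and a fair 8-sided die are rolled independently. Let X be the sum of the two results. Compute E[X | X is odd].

P(X is odd) = 1/2.
Σ over the event: 3·1/16 + 5·1/8 + 7·1/8 + 9·1/8 + 11·1/16 = 7/2.
E[X | X is odd] = (7/2) / (1/2) = 7.

7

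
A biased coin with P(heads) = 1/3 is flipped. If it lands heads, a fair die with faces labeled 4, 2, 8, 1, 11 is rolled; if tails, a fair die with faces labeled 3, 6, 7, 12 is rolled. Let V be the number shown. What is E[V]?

E[V | heads] = (4+2+8+1+11)/5 = 26/5.
E[V | tails] = (3+6+7+12)/4 = 7.
E[V] = (1/3)·(26/5) + (2/3)·(7) = 32/5.

32/5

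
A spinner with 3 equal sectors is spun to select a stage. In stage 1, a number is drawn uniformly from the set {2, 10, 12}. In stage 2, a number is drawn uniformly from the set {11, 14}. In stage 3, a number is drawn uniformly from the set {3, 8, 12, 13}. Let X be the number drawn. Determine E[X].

59/6

E[X | stage 1] = (2+10+12)/3 = 8.
E[X | stage 2] = (11+14)/2 = 25/2.
E[X | stage 3] = (3+8+12+13)/4 = 9.
E[X] = (1/3)·(8) + (1/3)·(25/2) + (1/3)·(9) = 59/6.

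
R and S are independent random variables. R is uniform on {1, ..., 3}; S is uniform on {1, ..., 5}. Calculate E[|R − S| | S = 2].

Outcomes with S = 2: (1,2), (2,2), (3,2), each with probability 1/15.
E[|R − S| | S = 2] = (1 + 0 + 1) / 3 = 2/3.

2/3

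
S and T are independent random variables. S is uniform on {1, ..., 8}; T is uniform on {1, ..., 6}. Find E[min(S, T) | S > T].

P(S > T) = 9/16.
Summing min(S,T)·P(x,y) over outcomes with S > T gives 77/48.
E[min(S, T) | S > T] = (77/48) / (9/16) = 77/27.

77/27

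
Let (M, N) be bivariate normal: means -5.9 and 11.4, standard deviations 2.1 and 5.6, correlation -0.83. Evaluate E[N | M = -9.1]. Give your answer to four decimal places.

18.4827

The regression of N on M has slope ρ·σ_N/σ_M and passes through (μ_M, μ_N).
E[N | M=-9.1] = 11.4 + (-0.83)·(5.6/2.1)·(-9.1 − (-5.9)) = 11.4 + (-2.21333)·(-3.2) = 18.4827.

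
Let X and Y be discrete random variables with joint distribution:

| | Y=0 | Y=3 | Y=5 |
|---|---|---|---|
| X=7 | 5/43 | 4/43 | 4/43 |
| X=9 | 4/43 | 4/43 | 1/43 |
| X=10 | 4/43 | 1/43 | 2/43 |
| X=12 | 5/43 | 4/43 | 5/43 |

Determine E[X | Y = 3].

P(Y = 3) = 13/43.
Σ X·P over the event = 7·(4/43) + 9·(4/43) + 10·(1/43) + 12·(4/43) = 122/43.
E[X | Y = 3] = (122/43) / (13/43) = 122/13.

122/13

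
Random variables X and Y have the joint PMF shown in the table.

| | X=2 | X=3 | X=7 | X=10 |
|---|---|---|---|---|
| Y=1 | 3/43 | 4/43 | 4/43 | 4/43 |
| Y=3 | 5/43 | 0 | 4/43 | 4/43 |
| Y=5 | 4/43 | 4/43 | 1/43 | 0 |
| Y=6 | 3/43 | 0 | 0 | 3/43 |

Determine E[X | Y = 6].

P(Y = 6) = 6/43.
Σ X·P over the event = 2·(3/43) + 10·(3/43) = 36/43.
E[X | Y = 6] = (36/43) / (6/43) = 6.

6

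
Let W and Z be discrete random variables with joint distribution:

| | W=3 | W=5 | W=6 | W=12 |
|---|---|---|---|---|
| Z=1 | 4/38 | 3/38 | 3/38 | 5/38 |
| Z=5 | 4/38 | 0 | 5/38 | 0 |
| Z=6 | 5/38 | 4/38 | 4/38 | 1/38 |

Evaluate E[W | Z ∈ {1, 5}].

49/8

P(Z ∈ {1, 5}) = 12/19.
Σ W·P over the event = 3·(4/38) + 3·(4/38) + 5·(3/38) + 6·(3/38) + 6·(5/38) + 12·(5/38) = 147/38.
E[W | Z ∈ {1, 5}] = (147/38) / (12/19) = 49/8.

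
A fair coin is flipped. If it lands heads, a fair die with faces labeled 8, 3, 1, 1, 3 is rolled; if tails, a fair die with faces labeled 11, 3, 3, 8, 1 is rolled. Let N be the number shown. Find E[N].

E[N | heads] = (8+3+1+1+3)/5 = 16/5.
E[N | tails] = (11+3+3+8+1)/5 = 26/5.
By the law of total expectation,
E[N] = (1/2)·(16/5) + (1/2)·(26/5) = 21/5.

21/5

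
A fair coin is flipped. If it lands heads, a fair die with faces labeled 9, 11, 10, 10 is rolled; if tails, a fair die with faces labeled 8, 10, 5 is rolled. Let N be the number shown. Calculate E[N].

E[N | heads] = (9+11+10+10)/4 = 10.
E[N | tails] = (8+10+5)/3 = 23/3.
E[N] = (1/2)·(10) + (1/2)·(23/3) = 53/6.

53/6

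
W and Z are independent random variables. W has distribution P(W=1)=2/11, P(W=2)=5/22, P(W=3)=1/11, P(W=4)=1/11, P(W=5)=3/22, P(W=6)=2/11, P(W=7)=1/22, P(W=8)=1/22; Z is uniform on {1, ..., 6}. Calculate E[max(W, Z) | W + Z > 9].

185/29

P(W + Z > 9) = 29/132.
Summing max(W,Z)·P(x,y) over outcomes with W + Z > 9 gives 185/132.
E[max(W, Z) | W + Z > 9] = (185/132) / (29/132) = 185/29.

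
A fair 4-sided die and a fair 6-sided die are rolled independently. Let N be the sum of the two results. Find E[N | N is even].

P(N is even) = 1/2.
Σ over the event: 2·1/24 + 4·1/8 + 6·1/6 + 8·1/8 + 10·1/24 = 3.
E[N | N is even] = (3) / (1/2) = 6.

6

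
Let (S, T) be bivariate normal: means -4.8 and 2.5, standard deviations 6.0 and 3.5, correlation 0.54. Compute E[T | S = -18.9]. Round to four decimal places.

-1.9415

The regression of T on S has slope ρ·σ_T/σ_S and passes through (μ_S, μ_T).
E[T | S=-18.9] = 2.5 + (0.54)·(3.5/6.0)·(-18.9 − (-4.8)) = 2.5 + (0.315)·(-14.1) = -1.9415.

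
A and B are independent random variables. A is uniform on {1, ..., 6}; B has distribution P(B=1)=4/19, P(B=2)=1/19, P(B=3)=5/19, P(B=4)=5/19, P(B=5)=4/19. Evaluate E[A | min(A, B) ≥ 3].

9/2

P(min(A, B) ≥ 3) = 28/57.
Summing A·P(x,y) over outcomes with min(A, B) ≥ 3 gives 42/19.
E[A | min(A, B) ≥ 3] = (42/19) / (28/57) = 9/2.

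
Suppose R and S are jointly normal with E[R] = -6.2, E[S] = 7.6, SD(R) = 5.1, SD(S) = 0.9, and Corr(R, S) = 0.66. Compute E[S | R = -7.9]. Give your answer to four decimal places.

7.4020

The regression of S on R has slope ρ·σ_S/σ_R and passes through (μ_R, μ_S).
E[S | R=-7.9] = 7.6 + (0.66)·(0.9/5.1)·(-7.9 − (-6.2)) = 7.6 + (0.11647)·(-1.7) = 7.4020.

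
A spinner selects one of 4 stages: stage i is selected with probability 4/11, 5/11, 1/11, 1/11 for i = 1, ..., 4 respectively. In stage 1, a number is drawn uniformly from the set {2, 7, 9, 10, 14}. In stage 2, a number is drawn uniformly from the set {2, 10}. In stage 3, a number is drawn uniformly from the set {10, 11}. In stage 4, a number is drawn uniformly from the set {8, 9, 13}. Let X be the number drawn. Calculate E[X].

E[X | stage 1] = (2+7+9+10+14)/5 = 42/5.
E[X | stage 2] = (2+10)/2 = 6.
E[X | stage 3] = (10+11)/2 = 21/2.
E[X | stage 4] = (8+9+13)/3 = 10.
E[X] = (4/11)·(42/5) + (5/11)·(6) + (1/11)·(21/2) + (1/11)·(10) = 841/110.

841/110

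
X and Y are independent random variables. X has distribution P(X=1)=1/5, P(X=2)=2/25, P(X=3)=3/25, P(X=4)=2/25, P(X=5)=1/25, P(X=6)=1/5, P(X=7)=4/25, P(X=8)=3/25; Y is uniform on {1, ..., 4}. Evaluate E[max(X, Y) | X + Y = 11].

P(X + Y = 11) = 7/100.
Summing max(X,Y)·P(x,y) over outcomes with X + Y = 11 gives 13/25.
E[max(X, Y) | X + Y = 11] = (13/25) / (7/100) = 52/7.

52/7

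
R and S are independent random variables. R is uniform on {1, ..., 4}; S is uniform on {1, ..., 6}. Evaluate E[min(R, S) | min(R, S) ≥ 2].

P(min(R, S) ≥ 2) = 5/8.
Summing min(R,S)·P(x,y) over outcomes with min(R, S) ≥ 2 gives 41/24.
E[min(R, S) | min(R, S) ≥ 2] = (41/24) / (5/8) = 41/15.

41/15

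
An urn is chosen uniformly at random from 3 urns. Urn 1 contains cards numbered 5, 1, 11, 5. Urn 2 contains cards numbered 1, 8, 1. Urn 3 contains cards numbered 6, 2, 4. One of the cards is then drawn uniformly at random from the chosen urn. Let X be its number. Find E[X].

77/18

E[X | urn 1] = (5+1+11+5)/4 = 11/2.
E[X | urn 2] = (1+8+1)/3 = 10/3.
E[X | urn 3] = (6+2+4)/3 = 4.
E[X] = (1/3)·(11/2) + (1/3)·(10/3) + (1/3)·(4) = 77/18.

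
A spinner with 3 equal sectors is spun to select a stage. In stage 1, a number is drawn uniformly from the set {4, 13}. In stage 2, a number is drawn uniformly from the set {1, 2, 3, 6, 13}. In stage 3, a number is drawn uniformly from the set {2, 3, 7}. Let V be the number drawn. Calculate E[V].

E[V | stage 1] = (4+13)/2 = 17/2.
E[V | stage 2] = (1+2+3+6+13)/5 = 5.
E[V | stage 3] = (2+3+7)/3 = 4.
By the law of total expectation,
E[V] = (1/3)·(17/2) + (1/3)·(5) + (1/3)·(4) = 35/6.

35/6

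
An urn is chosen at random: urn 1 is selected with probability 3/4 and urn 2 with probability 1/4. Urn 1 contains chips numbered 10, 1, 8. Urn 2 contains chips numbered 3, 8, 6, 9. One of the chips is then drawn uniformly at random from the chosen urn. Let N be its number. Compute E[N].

E[N | urn 1] = (10+1+8)/3 = 19/3.
E[N | urn 2] = (3+8+6+9)/4 = 13/2.
By the law of total expectation,
E[N] = (3/4)·(19/3) + (1/4)·(13/2) = 51/8.

51/8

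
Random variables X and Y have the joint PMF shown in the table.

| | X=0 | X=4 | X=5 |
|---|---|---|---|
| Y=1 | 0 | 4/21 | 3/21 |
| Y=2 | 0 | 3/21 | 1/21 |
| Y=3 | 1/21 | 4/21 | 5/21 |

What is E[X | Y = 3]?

41/10

P(Y = 3) = 10/21.
Σ X·P over the event = 0·(1/21) + 4·(4/21) + 5·(5/21) = 41/21.
E[X | Y = 3] = (41/21) / (10/21) = 41/10.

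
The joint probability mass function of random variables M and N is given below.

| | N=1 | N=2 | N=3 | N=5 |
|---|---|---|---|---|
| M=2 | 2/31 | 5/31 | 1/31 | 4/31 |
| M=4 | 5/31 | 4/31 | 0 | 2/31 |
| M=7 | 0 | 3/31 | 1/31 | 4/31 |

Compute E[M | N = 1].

24/7

P(N = 1) = 7/31.
Σ M·P over the event = 2·(2/31) + 4·(5/31) = 24/31.
E[M | N = 1] = (24/31) / (7/31) = 24/7.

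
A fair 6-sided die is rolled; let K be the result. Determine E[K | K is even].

4

Given K is even, K is equally likely to be any of {2, 4, 6}.
E[K | K is even] = (2 + 4 + 6) / 3 = 4.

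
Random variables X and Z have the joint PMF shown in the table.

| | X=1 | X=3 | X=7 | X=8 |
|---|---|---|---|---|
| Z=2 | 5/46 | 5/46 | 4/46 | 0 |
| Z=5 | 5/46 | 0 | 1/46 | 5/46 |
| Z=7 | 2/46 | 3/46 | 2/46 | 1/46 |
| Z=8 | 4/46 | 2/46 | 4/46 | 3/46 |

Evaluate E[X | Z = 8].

P(Z = 8) = 13/46.
Summing X·P(X=x,Z=y) over the conditioning event gives 31/23.
E[X | Z = 8] = (31/23) / (13/46) = 62/13.

62/13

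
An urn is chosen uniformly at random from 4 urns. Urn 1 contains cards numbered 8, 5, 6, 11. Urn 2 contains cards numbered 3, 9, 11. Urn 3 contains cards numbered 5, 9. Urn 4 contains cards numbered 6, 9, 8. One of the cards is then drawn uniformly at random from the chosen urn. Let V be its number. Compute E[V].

E[V | urn 1] = (8+5+6+11)/4 = 15/2.
E[V | urn 2] = (3+9+11)/3 = 23/3.
E[V | urn 3] = (5+9)/2 = 7.
E[V | urn 4] = (6+9+8)/3 = 23/3.
By the law of total expectation,
E[V] = (1/4)·(15/2) + (1/4)·(23/3) + (1/4)·(7) + (1/4)·(23/3) = 179/24.

179/24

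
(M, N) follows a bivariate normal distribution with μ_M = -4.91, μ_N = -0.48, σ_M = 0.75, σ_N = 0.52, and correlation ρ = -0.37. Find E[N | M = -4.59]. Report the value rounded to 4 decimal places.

-0.5621

E[N | M=x] = μ_N + ρ(σ_N/σ_M)(x − μ_M) for jointly normal variables.
E[N | M=-4.59] = -0.48 + (-0.37)·(0.52/0.75)·(-4.59 − (-4.91)) = -0.48 + (-0.25653)·(0.32) = -0.5621.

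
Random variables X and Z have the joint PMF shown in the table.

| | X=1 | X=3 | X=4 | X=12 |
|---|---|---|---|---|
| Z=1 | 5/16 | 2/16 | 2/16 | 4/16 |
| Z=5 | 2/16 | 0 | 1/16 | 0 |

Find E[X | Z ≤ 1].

67/13

P(Z ≤ 1) = 13/16.
Σ X·P over the event = 1·(5/16) + 3·(2/16) + 4·(2/16) + 12·(4/16) = 67/16.
E[X | Z ≤ 1] = (67/16) / (13/16) = 67/13.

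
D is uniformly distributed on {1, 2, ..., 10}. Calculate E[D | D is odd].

Given D is odd, D is equally likely to be any of {1, 3, 5, 7, 9}.
E[D | D is odd] = (1 + 3 + 5 + 7 + 9) / 5 = 5.

5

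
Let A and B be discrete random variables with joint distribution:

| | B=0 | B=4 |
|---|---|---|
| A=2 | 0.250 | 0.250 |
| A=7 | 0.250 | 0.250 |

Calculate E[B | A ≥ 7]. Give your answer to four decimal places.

2.0000

P(A ≥ 7) = 0.500.
Σ B·P over the event = 0·(0.250) + 4·(0.250) = 1.000.
E[B | A ≥ 7] = (1.000) / (0.500) = 2.0000.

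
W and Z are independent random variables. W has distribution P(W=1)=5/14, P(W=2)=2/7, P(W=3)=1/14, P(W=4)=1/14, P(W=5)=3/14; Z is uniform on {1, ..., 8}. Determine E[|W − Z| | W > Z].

P(W > Z) = 3/16.
Summing |W−Z|·P(x,y) over outcomes with W > Z gives 43/112.
E[|W − Z| | W > Z] = (43/112) / (3/16) = 43/21.

43/21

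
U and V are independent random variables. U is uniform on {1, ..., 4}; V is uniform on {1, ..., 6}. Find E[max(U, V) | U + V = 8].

Outcomes with U + V = 8: (2,6), (3,5), (4,4), each with probability 1/24.
E[max(U, V) | U + V = 8] = (6 + 5 + 4) / 3 = 5.

5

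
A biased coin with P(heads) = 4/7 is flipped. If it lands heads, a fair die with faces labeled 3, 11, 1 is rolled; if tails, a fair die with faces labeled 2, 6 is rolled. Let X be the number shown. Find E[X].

E[X | heads] = (3+11+1)/3 = 5.
E[X | tails] = (2+6)/2 = 4.
By the law of total expectation,
E[X] = (4/7)·(5) + (3/7)·(4) = 32/7.

32/7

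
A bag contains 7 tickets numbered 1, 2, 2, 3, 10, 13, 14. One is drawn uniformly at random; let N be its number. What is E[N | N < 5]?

2

P(N < 5) = 4/7.
Σ over the event: 1·1/7 + 2·2/7 + 3·1/7 = 8/7.
E[N | N < 5] = (8/7) / (4/7) = 2.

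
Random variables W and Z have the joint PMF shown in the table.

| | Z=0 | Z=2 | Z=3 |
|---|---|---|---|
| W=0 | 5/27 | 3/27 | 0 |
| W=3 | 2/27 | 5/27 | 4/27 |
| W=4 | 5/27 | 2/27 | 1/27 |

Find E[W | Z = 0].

P(Z = 0) = 4/9.
Σ W·P over the event = 0·(5/27) + 3·(2/27) + 4·(5/27) = 26/27.
E[W | Z = 0] = (26/27) / (4/9) = 13/6.

13/6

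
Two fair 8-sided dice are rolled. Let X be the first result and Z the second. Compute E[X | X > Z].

P(X > Z) = 7/16.
Summing X·P(x,y) over outcomes with X > Z gives 21/8.
E[X | X > Z] = (21/8) / (7/16) = 6.

6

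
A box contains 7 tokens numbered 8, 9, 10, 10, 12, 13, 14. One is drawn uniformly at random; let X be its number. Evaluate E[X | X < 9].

8

P(X < 9) = 1/7.
Σ over the event: 8·1/7 = 8/7.
E[X | X < 9] = (8/7) / (1/7) = 8.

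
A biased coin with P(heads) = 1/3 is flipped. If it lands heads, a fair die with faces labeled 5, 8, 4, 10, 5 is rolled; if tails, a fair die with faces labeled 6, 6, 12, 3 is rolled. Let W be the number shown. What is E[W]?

E[W | heads] = (5+8+4+10+5)/5 = 32/5.
E[W | tails] = (6+6+12+3)/4 = 27/4.
By the law of total expectation,
E[W] = (1/3)·(32/5) + (2/3)·(27/4) = 199/30.

199/30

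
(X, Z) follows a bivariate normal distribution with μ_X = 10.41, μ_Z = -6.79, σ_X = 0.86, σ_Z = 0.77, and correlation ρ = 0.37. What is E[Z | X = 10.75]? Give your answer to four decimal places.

-6.6774

E[Z | X=x] = μ_Z + ρ(σ_Z/σ_X)(x − μ_X) for jointly normal variables.
E[Z | X=10.75] = -6.79 + (0.37)·(0.77/0.86)·(10.75 − (10.41)) = -6.79 + (0.33128)·(0.34) = -6.6774.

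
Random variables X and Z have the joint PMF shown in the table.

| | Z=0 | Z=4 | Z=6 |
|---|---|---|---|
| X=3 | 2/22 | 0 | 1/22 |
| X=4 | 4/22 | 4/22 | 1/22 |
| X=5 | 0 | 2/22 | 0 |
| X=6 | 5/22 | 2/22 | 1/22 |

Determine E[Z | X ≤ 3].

P(X ≤ 3) = 3/22.
Σ Z·P over the event = 0·(2/22) + 6·(1/22) = 3/11.
E[Z | X ≤ 3] = (3/11) / (3/22) = 2.

2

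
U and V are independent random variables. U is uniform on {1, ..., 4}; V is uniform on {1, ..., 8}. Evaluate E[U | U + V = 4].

Outcomes with U + V = 4: (1,3), (2,2), (3,1), each with probability 1/32.
E[U | U + V = 4] = (1 + 2 + 3) / 3 = 2.

2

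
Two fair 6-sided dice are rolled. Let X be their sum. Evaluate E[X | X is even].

P(X is even) = 1/2.
Σ over the event: 2·1/36 + 4·1/12 + 6·5/36 + 8·5/36 + 10·1/12 + 12·1/36 = 7/2.
E[X | X is even] = (7/2) / (1/2) = 7.

7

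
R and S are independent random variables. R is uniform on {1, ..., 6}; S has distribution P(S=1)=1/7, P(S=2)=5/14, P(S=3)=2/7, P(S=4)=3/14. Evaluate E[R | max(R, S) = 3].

45/19

P(max(R, S) = 3) = 19/84.
Summing R·P(x,y) over outcomes with max(R, S) = 3 gives 15/28.
E[R | max(R, S) = 3] = (15/28) / (19/84) = 45/19.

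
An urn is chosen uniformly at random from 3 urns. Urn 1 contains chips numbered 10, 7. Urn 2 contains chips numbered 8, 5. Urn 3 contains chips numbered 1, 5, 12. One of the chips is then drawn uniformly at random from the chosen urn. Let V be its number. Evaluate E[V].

E[V | urn 1] = (10+7)/2 = 17/2.
E[V | urn 2] = (8+5)/2 = 13/2.
E[V | urn 3] = (1+5+12)/3 = 6.
E[V] = (1/3)·(17/2) + (1/3)·(13/2) + (1/3)·(6) = 7.

7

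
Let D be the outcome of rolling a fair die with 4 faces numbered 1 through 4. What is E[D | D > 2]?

7/2

Given D > 2, D is equally likely to be any of {3, 4}.
E[D | D > 2] = (3 + 4) / 2 = 7/2.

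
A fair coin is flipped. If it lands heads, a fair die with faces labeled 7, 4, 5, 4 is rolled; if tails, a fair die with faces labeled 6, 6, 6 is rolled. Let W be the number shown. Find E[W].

E[W | heads] = (7+4+5+4)/4 = 5.
E[W | tails] = (6+6+6)/3 = 6.
By the law of total expectation,
E[W] = (1/2)·(5) + (1/2)·(6) = 11/2.

11/2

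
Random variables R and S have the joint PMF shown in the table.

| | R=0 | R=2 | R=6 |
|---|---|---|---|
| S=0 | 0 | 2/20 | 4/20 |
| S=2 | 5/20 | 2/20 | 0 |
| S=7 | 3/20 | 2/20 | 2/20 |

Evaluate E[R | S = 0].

14/3

P(S = 0) = 3/10.
Summing R·P(R=x,S=y) over the conditioning event gives 7/5.
E[R | S = 0] = (7/5) / (3/10) = 14/3.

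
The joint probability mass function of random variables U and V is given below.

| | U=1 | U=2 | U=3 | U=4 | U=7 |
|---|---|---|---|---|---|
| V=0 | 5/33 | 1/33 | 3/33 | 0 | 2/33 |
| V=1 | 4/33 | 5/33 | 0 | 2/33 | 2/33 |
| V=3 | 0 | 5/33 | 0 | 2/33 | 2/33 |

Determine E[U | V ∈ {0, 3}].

P(V ∈ {0, 3}) = 20/33.
Σ U·P over the event = 1·(5/33) + 2·(1/33) + 2·(5/33) + 3·(3/33) + 4·(2/33) + 7·(2/33) + 7·(2/33) = 62/33.
E[U | V ∈ {0, 3}] = (62/33) / (20/33) = 31/10.

31/10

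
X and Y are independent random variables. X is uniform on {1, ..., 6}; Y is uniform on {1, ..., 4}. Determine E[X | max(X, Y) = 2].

Outcomes with max(X, Y) = 2: (1,2), (2,1), (2,2), each with probability 1/24.
E[X | max(X, Y) = 2] = (1 + 2 + 2) / 3 = 5/3.

5/3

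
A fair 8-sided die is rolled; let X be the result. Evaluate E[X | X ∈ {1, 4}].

5/2

P(X ∈ {1, 4}) = 1/4.
Σ over the event: 1·1/8 + 4·1/8 = 5/8.
E[X | X ∈ {1, 4}] = (5/8) / (1/4) = 5/2.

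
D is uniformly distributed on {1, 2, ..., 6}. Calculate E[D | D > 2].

Given D > 2, D is equally likely to be any of {3, 4, 5, 6}.
E[D | D > 2] = (3 + 4 + 5 + 6) / 4 = 9/2.

9/2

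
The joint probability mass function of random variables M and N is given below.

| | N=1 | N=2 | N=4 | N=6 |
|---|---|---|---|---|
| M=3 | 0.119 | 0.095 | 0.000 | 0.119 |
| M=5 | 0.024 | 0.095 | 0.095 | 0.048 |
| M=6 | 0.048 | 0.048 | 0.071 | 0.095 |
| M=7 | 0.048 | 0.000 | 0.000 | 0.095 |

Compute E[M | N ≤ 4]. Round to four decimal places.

4.7434

P(N ≤ 4) = 0.643.
Summing M·P(M=x,N=y) over the conditioning event gives 3.050.
E[M | N ≤ 4] = (3.050) / (0.643) = 4.7434.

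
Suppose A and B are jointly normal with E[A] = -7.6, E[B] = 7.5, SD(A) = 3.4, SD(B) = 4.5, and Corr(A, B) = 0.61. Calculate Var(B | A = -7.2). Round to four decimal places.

For a bivariate normal, Var(B | A=x) = σ_B²(1 − ρ²).
Var(B | A=-7.2) = (4.5)²·(1 − (0.61)²) = 20.25·0.6279 = 12.7150.

12.7150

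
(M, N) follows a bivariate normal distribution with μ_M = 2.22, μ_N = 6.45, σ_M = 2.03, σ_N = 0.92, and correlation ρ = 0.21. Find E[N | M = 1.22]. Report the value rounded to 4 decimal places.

E[N | M=x] = μ_N + ρ(σ_N/σ_M)(x − μ_M) for jointly normal variables.
E[N | M=1.22] = 6.45 + (0.21)·(0.92/2.03)·(1.22 − (2.22)) = 6.45 + (0.095172)·(-1) = 6.3548.

6.3548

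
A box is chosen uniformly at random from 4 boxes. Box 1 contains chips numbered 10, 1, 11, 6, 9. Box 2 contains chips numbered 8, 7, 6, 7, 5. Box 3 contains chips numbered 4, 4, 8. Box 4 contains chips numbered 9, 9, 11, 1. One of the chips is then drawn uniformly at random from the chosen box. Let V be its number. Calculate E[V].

E[V | box 1] = (10+1+11+6+9)/5 = 37/5.
E[V | box 2] = (8+7+6+7+5)/5 = 33/5.
E[V | box 3] = (4+4+8)/3 = 16/3.
E[V | box 4] = (9+9+11+1)/4 = 15/2.
By the law of total expectation,
E[V] = (1/4)·(37/5) + (1/4)·(33/5) + (1/4)·(16/3) + (1/4)·(15/2) = 161/24.

161/24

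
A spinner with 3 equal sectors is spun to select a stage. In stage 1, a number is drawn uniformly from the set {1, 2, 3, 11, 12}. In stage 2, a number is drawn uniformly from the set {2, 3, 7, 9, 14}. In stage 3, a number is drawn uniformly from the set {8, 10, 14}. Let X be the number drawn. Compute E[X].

E[X | stage 1] = (1+2+3+11+12)/5 = 29/5.
E[X | stage 2] = (2+3+7+9+14)/5 = 7.
E[X | stage 3] = (8+10+14)/3 = 32/3.
E[X] = (1/3)·(29/5) + (1/3)·(7) + (1/3)·(32/3) = 352/45.

352/45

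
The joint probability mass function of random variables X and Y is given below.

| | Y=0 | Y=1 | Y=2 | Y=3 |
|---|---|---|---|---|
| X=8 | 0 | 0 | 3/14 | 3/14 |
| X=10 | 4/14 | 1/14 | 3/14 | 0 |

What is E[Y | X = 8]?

P(X = 8) = 3/7.
Summing Y·P(X=x,Y=y) over the conditioning event gives 15/14.
E[Y | X = 8] = (15/14) / (3/7) = 5/2.

5/2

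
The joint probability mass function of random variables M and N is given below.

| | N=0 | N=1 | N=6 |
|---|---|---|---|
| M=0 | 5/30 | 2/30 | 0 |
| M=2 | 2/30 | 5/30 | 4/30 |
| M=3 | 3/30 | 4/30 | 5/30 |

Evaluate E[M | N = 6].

23/9

P(N = 6) = 3/10.
Σ M·P over the event = 2·(4/30) + 3·(5/30) = 23/30.
E[M | N = 6] = (23/30) / (3/10) = 23/9.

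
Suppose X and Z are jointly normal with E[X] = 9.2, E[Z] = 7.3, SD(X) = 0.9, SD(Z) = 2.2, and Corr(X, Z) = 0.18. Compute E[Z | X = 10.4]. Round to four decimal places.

7.8280

The regression of Z on X has slope ρ·σ_Z/σ_X and passes through (μ_X, μ_Z).
E[Z | X=10.4] = 7.3 + (0.18)·(2.2/0.9)·(10.4 − (9.2)) = 7.3 + (0.44)·(1.2) = 7.8280.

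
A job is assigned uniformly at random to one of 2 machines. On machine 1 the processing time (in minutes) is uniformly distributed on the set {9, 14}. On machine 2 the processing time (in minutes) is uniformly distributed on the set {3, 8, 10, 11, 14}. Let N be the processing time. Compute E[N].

E[N | machine 1] = (9+14)/2 = 23/2.
E[N | machine 2] = (3+8+10+11+14)/5 = 46/5.
By the law of total expectation,
E[N] = (1/2)·(23/2) + (1/2)·(46/5) = 207/20.

207/20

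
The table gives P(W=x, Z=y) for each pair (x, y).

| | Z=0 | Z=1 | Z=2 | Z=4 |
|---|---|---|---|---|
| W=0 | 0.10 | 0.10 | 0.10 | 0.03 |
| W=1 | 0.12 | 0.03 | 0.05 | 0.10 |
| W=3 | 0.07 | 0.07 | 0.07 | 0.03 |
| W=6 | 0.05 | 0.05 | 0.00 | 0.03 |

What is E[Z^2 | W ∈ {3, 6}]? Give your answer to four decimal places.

P(W ∈ {3, 6}) = 0.37.
Σ Z^2·P over the event = 0·(0.07) + 1·(0.07) + 4·(0.07) + 16·(0.03) + 0·(0.05) + 1·(0.05) + 16·(0.03) = 1.36.
E[Z^2 | W ∈ {3, 6}] = (1.36) / (0.37) = 3.6757.

3.6757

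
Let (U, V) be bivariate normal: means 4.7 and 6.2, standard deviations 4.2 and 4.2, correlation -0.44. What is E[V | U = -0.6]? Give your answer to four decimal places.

The regression of V on U has slope ρ·σ_V/σ_U and passes through (μ_U, μ_V).
E[V | U=-0.6] = 6.2 + (-0.44)·(4.2/4.2)·(-0.6 − (4.7)) = 6.2 + (-0.44)·(-5.3) = 8.5320.

8.5320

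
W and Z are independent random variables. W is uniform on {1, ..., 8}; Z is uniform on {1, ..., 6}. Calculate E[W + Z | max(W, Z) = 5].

P(max(W, Z) = 5) = 3/16.
Summing (W+Z)·P(x,y) over outcomes with max(W, Z) = 5 gives 35/24.
E[W + Z | max(W, Z) = 5] = (35/24) / (3/16) = 70/9.

70/9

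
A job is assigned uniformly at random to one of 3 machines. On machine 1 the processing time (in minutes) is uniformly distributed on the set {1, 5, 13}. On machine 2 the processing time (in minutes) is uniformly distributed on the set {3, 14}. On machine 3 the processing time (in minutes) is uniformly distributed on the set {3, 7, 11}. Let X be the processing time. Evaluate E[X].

131/18

E[X | machine 1] = (1+5+13)/3 = 19/3.
E[X | machine 2] = (3+14)/2 = 17/2.
E[X | machine 3] = (3+7+11)/3 = 7.
E[X] = (1/3)·(19/3) + (1/3)·(17/2) + (1/3)·(7) = 131/18.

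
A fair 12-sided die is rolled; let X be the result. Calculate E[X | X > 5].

Given X > 5, X is equally likely to be any of {6, 7, 8, 9, 10, 11, 12}.
E[X | X > 5] = (6 + 7 + 8 + 9 + 10 + 11 + 12) / 7 = 9.

9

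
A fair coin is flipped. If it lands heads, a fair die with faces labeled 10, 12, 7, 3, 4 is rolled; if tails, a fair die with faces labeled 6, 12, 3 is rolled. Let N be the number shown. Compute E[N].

E[N | heads] = (10+12+7+3+4)/5 = 36/5.
E[N | tails] = (6+12+3)/3 = 7.
E[N] = (1/2)·(36/5) + (1/2)·(7) = 71/10.

71/10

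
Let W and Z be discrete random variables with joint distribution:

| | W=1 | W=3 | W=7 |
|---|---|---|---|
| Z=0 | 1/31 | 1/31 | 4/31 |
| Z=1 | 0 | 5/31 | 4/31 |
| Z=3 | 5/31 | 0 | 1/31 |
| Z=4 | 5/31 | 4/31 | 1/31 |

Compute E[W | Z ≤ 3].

29/7

P(Z ≤ 3) = 21/31.
Σ W·P over the event = 1·(1/31) + 1·(5/31) + 3·(1/31) + 3·(5/31) + 7·(4/31) + 7·(4/31) + 7·(1/31) = 87/31.
E[W | Z ≤ 3] = (87/31) / (21/31) = 29/7.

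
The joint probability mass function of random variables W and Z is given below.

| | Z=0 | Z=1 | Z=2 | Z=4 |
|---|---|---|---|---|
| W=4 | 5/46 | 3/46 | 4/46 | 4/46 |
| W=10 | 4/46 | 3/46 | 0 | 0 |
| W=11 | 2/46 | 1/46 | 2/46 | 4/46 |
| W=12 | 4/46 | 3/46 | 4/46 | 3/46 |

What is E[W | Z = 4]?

96/11

P(Z = 4) = 11/46.
Σ W·P over the event = 4·(4/46) + 11·(4/46) + 12·(3/46) = 48/23.
E[W | Z = 4] = (48/23) / (11/46) = 96/11.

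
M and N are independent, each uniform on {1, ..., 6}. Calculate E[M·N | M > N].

35/3

P(M > N) = 5/12.
Summing MN·P(x,y) over outcomes with M > N gives 175/36.
E[M·N | M > N] = (175/36) / (5/12) = 35/3.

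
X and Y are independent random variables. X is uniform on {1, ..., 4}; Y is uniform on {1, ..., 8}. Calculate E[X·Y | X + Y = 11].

26

Outcomes with X + Y = 11: (3,8), (4,7), each with probability 1/32.
E[X·Y | X + Y = 11] = (24 + 28) / 2 = 26.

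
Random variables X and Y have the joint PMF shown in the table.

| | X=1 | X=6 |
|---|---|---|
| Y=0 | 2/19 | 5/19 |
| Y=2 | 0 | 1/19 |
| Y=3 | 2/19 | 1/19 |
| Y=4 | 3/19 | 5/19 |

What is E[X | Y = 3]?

P(Y = 3) = 3/19.
Σ X·P over the event = 1·(2/19) + 6·(1/19) = 8/19.
E[X | Y = 3] = (8/19) / (3/19) = 8/3.

8/3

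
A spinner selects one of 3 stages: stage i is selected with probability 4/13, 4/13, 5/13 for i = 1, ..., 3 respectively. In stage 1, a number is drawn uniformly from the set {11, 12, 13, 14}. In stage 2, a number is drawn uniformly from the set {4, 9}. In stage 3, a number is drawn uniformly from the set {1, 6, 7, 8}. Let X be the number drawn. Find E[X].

207/26

E[X | stage 1] = (11+12+13+14)/4 = 25/2.
E[X | stage 2] = (4+9)/2 = 13/2.
E[X | stage 3] = (1+6+7+8)/4 = 11/2.
E[X] = (4/13)·(25/2) + (4/13)·(13/2) + (5/13)·(11/2) = 207/26.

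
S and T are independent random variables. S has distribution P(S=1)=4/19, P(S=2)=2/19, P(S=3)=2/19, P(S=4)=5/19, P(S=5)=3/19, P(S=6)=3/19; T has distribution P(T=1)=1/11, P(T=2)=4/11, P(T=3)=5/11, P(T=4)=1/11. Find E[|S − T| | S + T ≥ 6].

P(S + T ≥ 6) = 130/209.
Summing |S−T|·P(x,y) over outcomes with S + T ≥ 6 gives 14/11.
E[|S − T| | S + T ≥ 6] = (14/11) / (130/209) = 133/65.

133/65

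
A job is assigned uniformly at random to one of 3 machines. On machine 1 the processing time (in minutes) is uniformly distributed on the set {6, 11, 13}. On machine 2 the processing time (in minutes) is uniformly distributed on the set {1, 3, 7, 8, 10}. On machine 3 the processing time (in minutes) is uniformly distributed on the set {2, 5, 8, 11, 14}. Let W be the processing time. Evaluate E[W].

119/15

E[W | machine 1] = (6+11+13)/3 = 10.
E[W | machine 2] = (1+3+7+8+10)/5 = 29/5.
E[W | machine 3] = (2+5+8+11+14)/5 = 8.
E[W] = (1/3)·(10) + (1/3)·(29/5) + (1/3)·(8) = 119/15.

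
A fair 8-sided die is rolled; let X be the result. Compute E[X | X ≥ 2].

Given X ≥ 2, X is equally likely to be any of {2, 3, 4, 5, 6, 7, 8}.
E[X | X ≥ 2] = (2 + 3 + 4 + 5 + 6 + 7 + 8) / 7 = 5.

5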